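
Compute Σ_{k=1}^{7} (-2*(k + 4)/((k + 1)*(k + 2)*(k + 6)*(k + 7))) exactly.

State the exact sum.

Ratio r(k) = (k + 1)*(k + 5)*(k + 6)/((k + 3)*(k + 4)*(k + 8)).
So A=k + 1 and B=k + 8, with C=k**4 + 16*k**3 + 95*k**2 + 248*k + 240.
f must satisfy (k + 1)·f(k+1) − (k + 7)·f(k) = k**4 + 16*k**3 + 95*k**2 + 248*k + 240.
From deg A=1, deg B=1, deg C=4: d=6.
Solving with deg f ≤ 6: f(k) = k*(k + 2)*(k + 3)*(k + 4)*(k + 5)*(k + 7)/12.
So s_k = (B(k−1)f/C)·t_k = (k*(k + 2)*(k + 7)**2/(12*(k + 4)))·t_k = k*(-k - 7)/(6*(k**2 + 7*k + 6)).
Check: Δs_k = 2*(-k - 4)/(k**4 + 16*k**3 + 83*k**2 + 152*k + 84). ✓
Evaluate s at k=8 and k=1: -10/63 and -2/21; difference -4/63.

Σ = -4/63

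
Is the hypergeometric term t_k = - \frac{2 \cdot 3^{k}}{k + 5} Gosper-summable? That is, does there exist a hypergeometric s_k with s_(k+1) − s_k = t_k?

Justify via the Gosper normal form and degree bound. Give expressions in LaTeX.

No — key equation has no polynomial f.

r(k) = 3*(k + 5)/(k + 6) after simplifying.
A = 3*k + 15, B = k + 6, C = 1.
Need (3*k + 15)·f(k+1) − (k + 5)·f(k) = 1.
d = -1 from the (1,1,0) case.
d = -1 < 0 ⇒ no nonzero polynomial f; not summable.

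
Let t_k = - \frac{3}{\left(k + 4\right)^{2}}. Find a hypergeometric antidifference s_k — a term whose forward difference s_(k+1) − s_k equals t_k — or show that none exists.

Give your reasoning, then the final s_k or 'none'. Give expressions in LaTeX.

not Gosper-summable; s_k does not exist

t_(k+1)/t_k = (k + 4)**2/(k + 5)**2.
Normal form (A,B,C) = (k**2 + 8*k + 16, k**2 + 10*k + 25, 1).
Need (k**2 + 8*k + 16)·f(k+1) − (k**2 + 8*k + 16)·f(k) = 1.
From deg A=2, deg B=2, deg C=0: d=0.
f = c0 ⇒ A·f(k+1) − B(k−1)·f(k) − C = -1. The system {-1 = 0} is inconsistent; no antidifference.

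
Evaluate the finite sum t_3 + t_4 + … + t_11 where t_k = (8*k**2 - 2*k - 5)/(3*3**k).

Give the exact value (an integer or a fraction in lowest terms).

t_(k+1)/t_k = (8*k**2 + 14*k + 1)/(3*(8*k**2 - 2*k - 5)).
Normal form (A,B,C) = (1/3, 1, k**2 - k/4 - 5/8).
Solve (1/3)·f(k+1) − (1)·f(k) = k**2 - k/4 - 5/8.
From deg A=0, deg B=0, deg C=2: d=2.
Coefficient equations give f(k) = -3*(4*k**2 + 3*k + 1)/8.
Get s_k = R·t_k = (-4*k**2 - 3*k - 1)/3**k with R(k) = B(k−1)f(k)/C(k) = -3*(4*k**2 + 3*k + 1)/(8*k**2 - 2*k - 5).
Δs = (8*k**2 - 2*k - 5)/(3*3**k), as required.
Evaluate s at k=12 and k=3: -613/531441 and -46/27; difference 904805/531441.

Σ = 904805/531441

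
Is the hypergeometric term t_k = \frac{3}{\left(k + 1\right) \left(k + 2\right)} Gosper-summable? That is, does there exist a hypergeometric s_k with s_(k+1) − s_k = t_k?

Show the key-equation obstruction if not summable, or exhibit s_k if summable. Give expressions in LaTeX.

Yes. s_k = \frac{3 k}{k + 1}.

The ratio is (k + 1)/(k + 3).
Take A(k)=k + 1, B(k)=k + 3, C(k)=1.
Key eq: (k + 1)·f(k+1) = (k + 2)·f(k) + (1).
Bound: deg f ≤ 1.
Coefficient equations give f(k) = k.
Certificate R = B(k−1)f/C = k*(k + 2) gives s_k = 3*k/(k + 1).
Check: Δs_k = 3/(k**2 + 3*k + 2). ✓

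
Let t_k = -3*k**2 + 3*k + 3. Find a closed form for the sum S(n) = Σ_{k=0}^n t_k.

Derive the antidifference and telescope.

S(n) = -n**3 + 4*n + 3

r(k) = (k**2 + k - 1)/(k**2 - k - 1) after simplifying.
Normal form (A,B,C) = (1, 1, k**2 - k - 1).
Solve (1)·f(k+1) − (1)·f(k) = k**2 - k - 1.
d = 3 from the (0,0,2) case.
Coefficient equations give f(k) = k*(k**2 - 3*k - 1)/3.
R(k) = B(k−1)·f(k)/C(k) = k*(k**2 - 3*k - 1)/(3*(k**2 - k - 1)); s_k = R·t_k = k*(-k**2 + 3*k + 1).
Verify: -3*k**2 + 3*k + 3 matches t_k.
Telescope: S(n) = s_(n+1) − s_(0) = -n**3 + 4*n + 3 − (0) = -n**3 + 4*n + 3.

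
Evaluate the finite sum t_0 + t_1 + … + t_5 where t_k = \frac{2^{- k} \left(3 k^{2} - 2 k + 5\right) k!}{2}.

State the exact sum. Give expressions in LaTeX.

Σ = 182

The ratio is (k + 1)*(-2*k + 3*(k + 1)**2 + 3)/(2*(3*k**2 - 2*k + 5)).
Normal form (A,B,C) = (k/2 + 1/2, 1, k**2 - 2*k/3 + 5/3).
Solve (k/2 + 1/2)·f(k+1) − (1)·f(k) = k**2 - 2*k/3 + 5/3.
Degrees (1,0,2) ⇒ d ≤ 1.
Match coefficients ⇒ f(k) = 2*(3*k - 2)/3.
Certificate R = B(k−1)f/C = 2*(3*k - 2)/(3*k**2 - 2*k + 5) gives s_k = (3*k - 2)*factorial(k)/2**k.
Verify: (3*k**2 - 2*k + 5)*factorial(k)/(2*2**k) matches t_k.
Sum = s_(6) − s_(0); s_(6) = 180, s_(0) = -2 ⇒ 182.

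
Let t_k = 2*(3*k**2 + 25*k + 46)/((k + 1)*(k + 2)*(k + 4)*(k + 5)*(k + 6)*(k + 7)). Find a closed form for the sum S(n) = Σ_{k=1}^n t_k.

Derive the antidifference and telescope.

S(n) = n*(n**2 + 14*n + 59)/(35*(n**3 + 14*n**2 + 59*n + 70))

r(k) = (k + 1)*(k + 4)*(25*k + 3*(k + 1)**2 + 71)/((k + 3)*(k + 8)*(3*k**2 + 25*k + 46)) after simplifying.
A = k + 1, B = k + 8, C = k**3 + 34*k**2/3 + 121*k/3 + 46.
Key eq: (k + 1)·f(k+1) = (k + 7)·f(k) + (k**3 + 34*k**2/3 + 121*k/3 + 46).
d = 6 from the (1,1,3) case.
Coefficient equations give f(k) = k*(k + 2)*(k + 3)*(k + 5)*(k**2 + 11*k + 34)/72.
Then R = B(k−1)f/C = k*(k + 2)*(k + 5)*(k + 7)*(k**2 + 11*k + 34)/(24*(3*k**2 + 25*k + 46)), so s_k = R(k)·t_k = k*(k**2 + 11*k + 34)/(12*(k**3 + 11*k**2 + 34*k + 24)).
Check: Δs_k = 2*(3*k**2 + 25*k + 46)/(k**6 + 25*k**5 + 247*k**4 + 1219*k**3 + 3112*k**2 + 3796*k + 1680). ✓
Telescope: S(n) = s_(n+1) − s_(1) = (n**3 + 14*n**2 + 59*n + 46)/(12*(n**3 + 14*n**2 + 59*n + 70)) − (23/420) = n*(n**2 + 14*n + 59)/(35*(n**3 + 14*n**2 + 59*n + 70)).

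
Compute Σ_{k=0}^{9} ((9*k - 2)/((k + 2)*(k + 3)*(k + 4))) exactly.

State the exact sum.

Σ = 55/78

r(k) = (k + 2)*(9*k + 7)/((k + 5)*(9*k - 2)) after simplifying.
Take A(k)=k + 2, B(k)=k + 5, C(k)=k - 2/9.
f must satisfy (k + 2)·f(k+1) − (k + 4)·f(k) = k - 2/9.
Degrees (1,1,1) ⇒ d ≤ 2.
Coefficient equations give f(k) = k*(4*k - 7)/27.
Get s_k = R·t_k = k*(4*k - 7)/(3*(k + 2)*(k + 3)) with R(k) = B(k−1)f(k)/C(k) = k*(k + 4)*(4*k - 7)/(3*(9*k - 2)).
Check: Δs_k = (9*k - 2)/(k**3 + 9*k**2 + 26*k + 24). ✓
Evaluate s at k=10 and k=0: 55/78 and 0; difference 55/78.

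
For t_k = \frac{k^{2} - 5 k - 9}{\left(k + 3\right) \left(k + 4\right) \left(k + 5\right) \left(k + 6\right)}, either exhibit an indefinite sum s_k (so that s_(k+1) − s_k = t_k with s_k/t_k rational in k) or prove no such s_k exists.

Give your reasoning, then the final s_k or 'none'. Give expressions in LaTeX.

r(k) = (k**3 - 22*k - 39)/(k**3 + 2*k**2 - 44*k - 63) after simplifying.
Gosper form: A/B · C(k+1)/C(k) with A=k + 3, B=k + 7, C=k**2 - 5*k - 9.
Solve (k + 3)·f(k+1) − (k + 6)·f(k) = k**2 - 5*k - 9.
From deg A=1, deg B=1, deg C=2: d=3.
Match coefficients ⇒ f(k) = -k*(k**2 + 72*k + 107)/60.
So s_k = (B(k−1)f/C)·t_k = (-k*(k + 6)*(k**2 + 72*k + 107)/(60*(k**2 - 5*k - 9)))·t_k = k*(-k**2 - 72*k - 107)/(60*(k + 3)*(k + 4)*(k + 5)).
Δs = (k**2 - 5*k - 9)/(k**4 + 18*k**3 + 119*k**2 + 342*k + 360), as required.

s_k = \frac{k \left(- k^{2} - 72 k - 107\right)}{60 \left(k + 3\right) \left(k + 4\right) \left(k + 5\right)}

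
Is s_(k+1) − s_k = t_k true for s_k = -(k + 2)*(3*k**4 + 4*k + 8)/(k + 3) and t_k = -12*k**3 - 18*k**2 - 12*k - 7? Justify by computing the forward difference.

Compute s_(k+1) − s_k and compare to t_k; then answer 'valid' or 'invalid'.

s_(k+1) = -(k + 3)*(4*k + 3*(k + 1)**4 + 12)/(k + 4)
s_(k+1) − s_k = (-12*k**5 - 93*k**4 - 228*k**3 - 241*k**2 - 154*k - 71)/(k**2 + 7*k + 12)
(s_(k+1) − s_k) − t_k = (9*k**4 + 54*k**3 + 66*k**2 + 39*k + 13)/(k**2 + 7*k + 12)

Invalid: residual (9*k**4 + 54*k**3 + 66*k**2 + 39*k + 13)/(k**2 + 7*k + 12) ≠ 0.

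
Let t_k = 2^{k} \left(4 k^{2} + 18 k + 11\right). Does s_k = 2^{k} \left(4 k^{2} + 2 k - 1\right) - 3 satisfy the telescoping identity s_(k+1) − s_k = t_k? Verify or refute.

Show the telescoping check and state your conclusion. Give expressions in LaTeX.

s_(k+1) = 2**(k + 1)*(2*k + 4*(k + 1)**2 + 1) - 3
s_(k+1) − s_k = 2**k*(4*k**2 + 18*k + 11)
(s_(k+1) − s_k) − t_k = 0

valid; difference matches t_k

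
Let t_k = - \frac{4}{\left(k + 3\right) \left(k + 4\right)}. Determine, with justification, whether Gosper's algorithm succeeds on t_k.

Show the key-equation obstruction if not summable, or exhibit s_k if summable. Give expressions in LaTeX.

Yes. s_k = - \frac{4 k}{3 k + 9}.

Step 1: r(k) = (k + 3)/(k + 5).
Gosper form: A/B · C(k+1)/C(k) with A=k + 3, B=k + 5, C=1.
Need (k + 3)·f(k+1) − (k + 4)·f(k) = 1.
d = 1 from the (1,1,0) case.
Coefficient equations give f(k) = k/3.
Certificate R = B(k−1)f/C = k*(k + 4)/3 gives s_k = -4*k/(3*k + 9).
Check: Δs_k = -4/(k**2 + 7*k + 12). ✓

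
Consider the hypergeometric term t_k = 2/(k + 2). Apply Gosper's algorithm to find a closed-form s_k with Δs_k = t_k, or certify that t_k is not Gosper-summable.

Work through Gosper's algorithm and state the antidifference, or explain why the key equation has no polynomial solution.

none — t_k is not Gosper-summable

Compute t_(k+1)/t_k: get (k + 2)/(k + 3).
A = k + 2, B = k + 3, C = 1.
Set up (k + 2)·f(k+1) − (k + 2)·f(k) − (1) = 0.
Degrees (1,1,0) ⇒ d ≤ 0.
Generic f = c0 gives residual -1; -1 = 0 cannot hold, so t_k is not Gosper-summable.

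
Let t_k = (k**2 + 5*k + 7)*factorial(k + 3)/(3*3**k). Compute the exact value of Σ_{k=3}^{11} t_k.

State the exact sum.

Σ = 8968921120/243

r(k) = (k + 4)*(5*k + (k + 1)**2 + 12)/(3*(k**2 + 5*k + 7)) after simplifying.
So A=k/3 + 4/3 and B=1, with C=k**2 + 5*k + 7.
Solve (k/3 + 4/3)·f(k+1) − (1)·f(k) = k**2 + 5*k + 7.
deg f ≤ 1 (via 1,0,2).
Solving with deg f ≤ 1: f(k) = 3*(k + 3).
Get s_k = R·t_k = (k + 3)*factorial(k + 3)/3**k with R(k) = B(k−1)f(k)/C(k) = 3*(k + 3)/(k**2 + 5*k + 7).
Δs = (k**2 + 5*k + 7)*factorial(k + 3)/(3*3**k), as required.
Evaluate s at k=12 and k=3: 8968960000/243 and 160; difference 8968921120/243.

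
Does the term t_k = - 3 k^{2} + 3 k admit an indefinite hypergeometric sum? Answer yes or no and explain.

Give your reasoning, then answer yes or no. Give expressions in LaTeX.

Ratio r(k) = (k + 1)/(k - 1).
Factor: A=1; B=1; C=k**2 - k.
f must satisfy (1)·f(k+1) − (1)·f(k) = k**2 - k.
Degrees (0,0,2) ⇒ d ≤ 3.
A polynomial solution: f(k) = k*(k - 2)*(k - 1)/3.
Then R = B(k−1)f/C = (k - 2)/3, so s_k = R(k)·t_k = k*(-k**2 + 3*k - 2).
Verify: 3*k*(1 - k) matches t_k.

Yes. s_k = k \left(- k^{2} + 3 k - 2\right).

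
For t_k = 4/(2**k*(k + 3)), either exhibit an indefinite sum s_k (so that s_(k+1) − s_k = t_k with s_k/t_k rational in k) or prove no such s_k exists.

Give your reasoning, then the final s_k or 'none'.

Ratio r(k) = (k + 3)/(2*(k + 4)).
Normal form (A,B,C) = (k/2 + 3/2, k + 4, 1).
Need (k/2 + 3/2)·f(k+1) − (k + 3)·f(k) = 1.
d = -1 from the (1,1,0) case.
Negative degree bound (-1): no f exists, t_k not Gosper-summable.

none — t_k is not Gosper-summable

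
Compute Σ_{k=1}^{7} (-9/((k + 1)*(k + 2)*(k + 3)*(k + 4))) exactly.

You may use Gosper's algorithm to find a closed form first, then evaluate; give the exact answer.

Compute t_(k+1)/t_k: get (k + 1)/(k + 5).
A = k + 1, B = k + 5, C = 1.
Solve (k + 1)·f(k+1) − (k + 4)·f(k) = 1.
From deg A=1, deg B=1, deg C=0: d=3.
A polynomial solution: f(k) = k*(k**2 + 6*k + 11)/18.
Then R = B(k−1)f/C = k*(k + 4)*(k**2 + 6*k + 11)/18, so s_k = R(k)·t_k = k*(-k**2 - 6*k - 11)/(2*(k + 1)*(k + 2)*(k + 3)).
Δs = -9/(k**4 + 10*k**3 + 35*k**2 + 50*k + 24), as required.
Telescoping: Σ = s_(8) − s_(1) = -82/165 − (-3/8) = -161/1320.

Σ = -161/1320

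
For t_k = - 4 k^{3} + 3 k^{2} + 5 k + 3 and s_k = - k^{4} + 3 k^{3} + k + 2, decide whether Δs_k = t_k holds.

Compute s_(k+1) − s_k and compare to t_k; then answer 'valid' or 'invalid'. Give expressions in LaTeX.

valid (s_(k+1) − s_k reduces to t_k)

s_(k+1) = k - (k + 1)**4 + 3*(k + 1)**3 + 3
s_(k+1) − s_k = -4*k**3 + 3*k**2 + 5*k + 3
(s_(k+1) − s_k) − t_k = 0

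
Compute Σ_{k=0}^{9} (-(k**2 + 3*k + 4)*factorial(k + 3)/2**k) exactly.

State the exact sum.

Σ = -121621500

Step 1: r(k) = (k + 4)*(3*k + (k + 1)**2 + 7)/(2*(k**2 + 3*k + 4)).
Take A(k)=k/2 + 2, B(k)=1, C(k)=k**2 + 3*k + 4.
f must satisfy (k/2 + 2)·f(k+1) − (1)·f(k) = k**2 + 3*k + 4.
Bound: deg f ≤ 1.
Solve for f: f(k) = 2*k (degree 1 ≤ 1).
So s_k = (B(k−1)f/C)·t_k = (2*k/(k**2 + 3*k + 4))·t_k = -2**(1 - k)*k*factorial(k + 3).
s_(k+1) − s_k = -(k**2 + 3*k + 4)*factorial(k + 3)/2**k = t_k.
Sum = s_(10) − s_(0); s_(10) = -121621500, s_(0) = 0 ⇒ -121621500.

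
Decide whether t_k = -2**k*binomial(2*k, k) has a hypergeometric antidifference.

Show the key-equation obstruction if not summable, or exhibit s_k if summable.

No; the degree bound rules out any f.

The ratio is 4*(2*k + 1)/(k + 1).
Take A(k)=8*k + 4, B(k)=k + 1, C(k)=1.
Need (8*k + 4)·f(k+1) − (k)·f(k) = 1.
From deg A=1, deg B=1, deg C=0: d=-1.
Bound -1 < 0, so the key equation has no polynomial solution.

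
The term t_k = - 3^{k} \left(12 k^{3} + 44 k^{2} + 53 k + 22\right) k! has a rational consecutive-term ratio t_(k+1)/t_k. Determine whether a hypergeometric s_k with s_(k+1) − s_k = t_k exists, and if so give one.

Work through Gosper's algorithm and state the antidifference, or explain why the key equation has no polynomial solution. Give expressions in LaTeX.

Step 1: r(k) = 3*(12*k**4 + 92*k**3 + 257*k**2 + 308*k + 131)/(12*k**3 + 44*k**2 + 53*k + 22).
Take A(k)=3*k + 3, B(k)=1, C(k)=k**3 + 11*k**2/3 + 53*k/12 + 11/6.
Key eq: (3*k + 3)·f(k+1) = (1)·f(k) + (k**3 + 11*k**2/3 + 53*k/12 + 11/6).
d = 2 from the (1,0,3) case.
Solving with deg f ≤ 2: f(k) = (4*k**2 + 4*k - 1)/12.
Then R = B(k−1)f/C = (4*k**2 + 4*k - 1)/(12*k**3 + 44*k**2 + 53*k + 22), so s_k = R(k)·t_k = -3**k*(4*k**2 + 4*k - 1)*factorial(k).
Check: Δs_k = -3**k*(12*k**3 + 44*k**2 + 53*k + 22)*factorial(k). ✓

s_k = - 3^{k} \left(4 k^{2} + 4 k - 1\right) k!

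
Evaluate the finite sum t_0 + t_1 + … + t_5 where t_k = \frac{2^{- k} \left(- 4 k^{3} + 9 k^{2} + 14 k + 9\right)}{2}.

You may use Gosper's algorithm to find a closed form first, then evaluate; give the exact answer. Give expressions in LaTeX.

Σ = 435/32

The ratio is (4*k**3 + 3*k**2 - 20*k - 28)/(2*(4*k**3 - 9*k**2 - 14*k - 9)).
So A=1/2 and B=1, with C=k**3 - 9*k**2/4 - 7*k/2 - 9/4.
Solve (1/2)·f(k+1) − (1)·f(k) = k**3 - 9*k**2/4 - 7*k/2 - 9/4.
Bound: deg f ≤ 3.
A polynomial solution: f(k) = -(4*k**3 + 3*k**2 + 4*k + 2)/2.
So s_k = (B(k−1)f/C)·t_k = (-2*(4*k**3 + 3*k**2 + 4*k + 2)/(4*k**3 - 9*k**2 - 14*k - 9))·t_k = (4*k**3 + 3*k**2 + 4*k + 2)/2**k.
Δs = (-4*k**3 + 9*k**2 + 14*k + 9)/(2*2**k), as required.
Sum = s_(6) − s_(0); s_(6) = 499/32, s_(0) = 2 ⇒ 435/32.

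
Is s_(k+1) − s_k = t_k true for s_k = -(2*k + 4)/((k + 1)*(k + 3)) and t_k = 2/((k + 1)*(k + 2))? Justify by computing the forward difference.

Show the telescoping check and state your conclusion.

s_(k+1) = 2*(-k - 3)/((k + 2)*(k + 4))
s_(k+1) − s_k = 2*(k**2 + 5*k + 7)/(k**4 + 10*k**3 + 35*k**2 + 50*k + 24)
(s_(k+1) − s_k) − t_k = 2*(-2*k - 5)/(k**4 + 10*k**3 + 35*k**2 + 50*k + 24)

Invalid: residual 2*(-2*k - 5)/(k**4 + 10*k**3 + 35*k**2 + 50*k + 24) ≠ 0.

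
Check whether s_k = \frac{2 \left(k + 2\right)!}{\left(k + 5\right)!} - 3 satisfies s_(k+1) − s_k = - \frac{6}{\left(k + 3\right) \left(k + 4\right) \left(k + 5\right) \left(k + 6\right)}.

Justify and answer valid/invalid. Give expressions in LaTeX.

valid (s_(k+1) − s_k reduces to t_k)

s_(k+1) = 2*factorial(k + 3)/factorial(k + 6) - 3
s_(k+1) − s_k = -6/((k + 3)*(k + 4)*(k + 5)*(k + 6))
(s_(k+1) − s_k) − t_k = 0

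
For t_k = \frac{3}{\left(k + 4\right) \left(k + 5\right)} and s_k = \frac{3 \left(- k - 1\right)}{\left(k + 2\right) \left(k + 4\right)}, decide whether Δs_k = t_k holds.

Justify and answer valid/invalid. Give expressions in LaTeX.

Invalid: residual \frac{3 \left(- 2 k - 7\right)}{k^{4} + 14 k^{3} + 71 k^{2} + 154 k + 120} ≠ 0.

s_(k+1) = 3*(-k - 2)/((k + 3)*(k + 5))
s_(k+1) − s_k = 3*(k**2 + 3*k - 1)/(k**4 + 14*k**3 + 71*k**2 + 154*k + 120)
(s_(k+1) − s_k) − t_k = 3*(-2*k - 7)/(k**4 + 14*k**3 + 71*k**2 + 154*k + 120)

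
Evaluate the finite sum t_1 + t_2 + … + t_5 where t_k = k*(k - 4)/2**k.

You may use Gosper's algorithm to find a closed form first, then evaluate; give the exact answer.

Step 1: r(k) = (k - 3)*(k + 1)/(2*k*(k - 4)).
Gosper form: A/B · C(k+1)/C(k) with A=1/2, B=1, C=k**2 - 4*k.
Solve (1/2)·f(k+1) − (1)·f(k) = k**2 - 4*k.
Bound: deg f ≤ 2.
Solve for f: f(k) = -2*(k**2 - 2*k - 1) (degree 2 ≤ 2).
R(k) = B(k−1)·f(k)/C(k) = -2*(k**2 - 2*k - 1)/(k*(k - 4)); s_k = R·t_k = 2**(1 - k)*(-k**2 + 2*k + 1).
Check: Δs_k = k*(k - 4)/2**k. ✓
Evaluate s at k=6 and k=1: -23/32 and 2; difference -87/32.

Σ = -87/32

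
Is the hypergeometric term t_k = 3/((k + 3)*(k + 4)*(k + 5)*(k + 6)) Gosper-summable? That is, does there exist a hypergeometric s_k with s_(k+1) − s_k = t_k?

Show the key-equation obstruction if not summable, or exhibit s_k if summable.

t_(k+1)/t_k = (k + 3)/(k + 7).
Gosper form: A/B · C(k+1)/C(k) with A=k + 3, B=k + 7, C=1.
Need (k + 3)·f(k+1) − (k + 6)·f(k) = 1.
Bound: deg f ≤ 3.
Solve for f: f(k) = k*(k**2 + 12*k + 47)/180 (degree 3 ≤ 3).
R(k) = B(k−1)·f(k)/C(k) = k*(k + 6)*(k**2 + 12*k + 47)/180; s_k = R·t_k = k*(k**2 + 12*k + 47)/(60*(k + 3)*(k + 4)*(k + 5)).
Δs = 3/(k**4 + 18*k**3 + 119*k**2 + 342*k + 360), as required.

Yes. s_k = k*(k**2 + 12*k + 47)/(60*(k + 3)*(k + 4)*(k + 5)).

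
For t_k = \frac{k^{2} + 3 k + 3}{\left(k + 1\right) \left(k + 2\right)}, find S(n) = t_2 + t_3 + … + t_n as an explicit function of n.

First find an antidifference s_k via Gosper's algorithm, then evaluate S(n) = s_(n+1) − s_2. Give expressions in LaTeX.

Step 1: r(k) = (k + 1)*(3*k + (k + 1)**2 + 6)/((k + 3)*(k**2 + 3*k + 3)).
Take A(k)=k + 1, B(k)=k + 3, C(k)=k**2 + 3*k + 3.
Set up (k + 1)·f(k+1) − (k + 2)·f(k) − (k**2 + 3*k + 3) = 0.
Degrees (1,1,2) ⇒ d ≤ 2.
Match coefficients ⇒ f(k) = k*(k + 2).
R(k) = B(k−1)·f(k)/C(k) = k*(k + 2)**2/(k**2 + 3*k + 3); s_k = R·t_k = k*(k + 2)/(k + 1).
Verify: (k**2 + 3*k + 3)/(k**2 + 3*k + 2) matches t_k.
Telescope: S(n) = s_(n+1) − s_(2) = (n**2 + 4*n + 3)/(n + 2) − (8/3) = (3*n**2 + 4*n - 7)/(3*(n + 2)).

S(n) = \frac{3 n^{2} + 4 n - 7}{3 \left(n + 2\right)}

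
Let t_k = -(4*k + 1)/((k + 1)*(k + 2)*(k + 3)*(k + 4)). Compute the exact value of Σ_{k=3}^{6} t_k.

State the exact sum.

Ratio r(k) = (k + 1)*(4*k + 5)/((k + 5)*(4*k + 1)).
So A=k + 1 and B=k + 5, with C=k + 1/4.
f must satisfy (k + 1)·f(k+1) − (k + 4)·f(k) = k + 1/4.
deg f ≤ 3 (via 1,1,1).
Coefficient equations give f(k) = k*(k**2 + 6*k - 1)/24.
Get s_k = R·t_k = k*(-k**2 - 6*k + 1)/(6*(k + 1)*(k + 2)*(k + 3)) with R(k) = B(k−1)f(k)/C(k) = k*(k + 4)*(k**2 + 6*k - 1)/(6*(4*k + 1)).
Δs = (-4*k - 1)/(k**4 + 10*k**3 + 35*k**2 + 50*k + 24), as required.
Σ_(k=3)^(6) t_k = s_(7) − s_(3) = -7/48 − (-13/120) = -3/80.

Σ = -3/80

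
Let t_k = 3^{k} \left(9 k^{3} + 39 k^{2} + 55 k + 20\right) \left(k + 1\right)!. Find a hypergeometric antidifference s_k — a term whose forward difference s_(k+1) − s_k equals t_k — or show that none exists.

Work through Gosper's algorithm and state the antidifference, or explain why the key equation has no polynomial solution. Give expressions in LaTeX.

t_(k+1)/t_k = 3*(9*k**4 + 84*k**3 + 292*k**2 + 443*k + 246)/(9*k**3 + 39*k**2 + 55*k + 20).
Gosper form: A/B · C(k+1)/C(k) with A=3*k + 6, B=1, C=k**3 + 13*k**2/3 + 55*k/9 + 20/9.
Solve (3*k + 6)·f(k+1) − (1)·f(k) = k**3 + 13*k**2/3 + 55*k/9 + 20/9.
deg f ≤ 2 (via 1,0,3).
Match coefficients ⇒ f(k) = (3*k**2 + 2*k - 2)/9.
So s_k = (B(k−1)f/C)·t_k = ((3*k**2 + 2*k - 2)/(9*k**3 + 39*k**2 + 55*k + 20))·t_k = 3**k*(3*k**2 + 2*k - 2)*factorial(k + 1).
Δs = 3**k*(9*k**3 + 39*k**2 + 55*k + 20)*factorial(k + 1), as required.

s_k = 3^{k} \left(3 k^{2} + 2 k - 2\right) \left(k + 1\right)!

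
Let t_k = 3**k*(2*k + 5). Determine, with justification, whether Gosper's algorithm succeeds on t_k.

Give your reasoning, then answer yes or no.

Yes. s_k = 3**k*(k + 1).

The ratio is 3*(2*k + 7)/(2*k + 5).
So A=3 and B=1, with C=k + 5/2.
Set up (3)·f(k+1) − (1)·f(k) − (k + 5/2) = 0.
deg f ≤ 1 (via 0,0,1).
A polynomial solution: f(k) = (k + 1)/2.
Certificate R = B(k−1)f/C = (k + 1)/(2*k + 5) gives s_k = 3**k*(k + 1).
s_(k+1) − s_k = 3**k*(2*k + 5) = t_k.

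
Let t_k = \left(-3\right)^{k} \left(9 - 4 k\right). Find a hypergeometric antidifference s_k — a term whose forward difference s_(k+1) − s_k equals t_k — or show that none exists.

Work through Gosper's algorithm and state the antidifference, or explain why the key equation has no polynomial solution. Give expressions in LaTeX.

s_k = \left(-3\right)^{k} \left(k - 3\right)

t_(k+1)/t_k = 3*(5 - 4*k)/(4*k - 9).
Gosper form: A/B · C(k+1)/C(k) with A=-3, B=1, C=k - 9/4.
Key eq: (-3)·f(k+1) = (1)·f(k) + (k - 9/4).
deg f ≤ 1 (via 0,0,1).
Coefficient equations give f(k) = -(k - 3)/4.
Get s_k = R·t_k = (-3)**k*(k - 3) with R(k) = B(k−1)f(k)/C(k) = -(k - 3)/(4*k - 9).
Verify: (-3)**k*(9 - 4*k) matches t_k.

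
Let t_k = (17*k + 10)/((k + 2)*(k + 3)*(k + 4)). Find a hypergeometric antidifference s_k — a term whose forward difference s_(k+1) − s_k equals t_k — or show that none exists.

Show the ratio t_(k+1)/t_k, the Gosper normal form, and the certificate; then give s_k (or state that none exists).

Step 1: r(k) = (k + 2)*(17*k + 27)/((k + 5)*(17*k + 10)).
Gosper form: A/B · C(k+1)/C(k) with A=k + 2, B=k + 5, C=k + 10/17.
Key eq: (k + 2)·f(k+1) = (k + 4)·f(k) + (k + 10/17).
Degrees (1,1,1) ⇒ d ≤ 2.
A polynomial solution: f(k) = k*(11*k + 4)/51.
Certificate R = B(k−1)f/C = k*(k + 4)*(11*k + 4)/(3*(17*k + 10)) gives s_k = k*(11*k + 4)/(3*(k + 2)*(k + 3)).
s_(k+1) − s_k = (17*k + 10)/(k**3 + 9*k**2 + 26*k + 24) = t_k.

s_k = k*(11*k + 4)/(3*(k + 2)*(k + 3))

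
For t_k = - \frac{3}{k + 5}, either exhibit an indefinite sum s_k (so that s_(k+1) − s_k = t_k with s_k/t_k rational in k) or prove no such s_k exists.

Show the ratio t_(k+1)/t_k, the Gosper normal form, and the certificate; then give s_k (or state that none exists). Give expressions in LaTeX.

no hypergeometric antidifference exists

Ratio r(k) = (k + 5)/(k + 6).
Normal form (A,B,C) = (k + 5, k + 6, 1).
Need (k + 5)·f(k+1) − (k + 5)·f(k) = 1.
deg f ≤ 0 (via 1,1,0).
Generic f = c0 gives residual -1; -1 = 0 cannot hold, so t_k is not Gosper-summable.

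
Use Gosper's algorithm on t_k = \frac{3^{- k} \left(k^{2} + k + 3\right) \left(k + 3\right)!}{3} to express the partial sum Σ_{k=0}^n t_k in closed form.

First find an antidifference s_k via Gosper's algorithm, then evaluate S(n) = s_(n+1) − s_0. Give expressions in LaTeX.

Step 1: r(k) = (k + 4)*(k + (k + 1)**2 + 4)/(3*(k**2 + k + 3)).
Normal form (A,B,C) = (k/3 + 4/3, 1, k**2 + k + 3).
Need (k/3 + 4/3)·f(k+1) − (1)·f(k) = k**2 + k + 3.
deg f ≤ 1 (via 1,0,2).
Match coefficients ⇒ f(k) = 3*(k - 1).
Get s_k = R·t_k = (k - 1)*factorial(k + 3)/3**k with R(k) = B(k−1)f(k)/C(k) = 3*(k - 1)/(k**2 + k + 3).
Verify: (k**2 + k + 3)*factorial(k + 3)/(3*3**k) matches t_k.
s_(n+1) = 3**(-n - 1)*n*factorial(n + 4) and s_(0) = -6, so S(n) = 6 + n*factorial(n + 4)/(3*3**n).

S(n) = 6 + \frac{3^{- n} n \left(n + 4\right)!}{3}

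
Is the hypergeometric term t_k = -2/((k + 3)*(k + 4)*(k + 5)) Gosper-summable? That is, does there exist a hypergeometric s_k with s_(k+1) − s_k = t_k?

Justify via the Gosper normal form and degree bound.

t_(k+1)/t_k = (k + 3)/(k + 6).
Take A(k)=k + 3, B(k)=k + 6, C(k)=1.
Need (k + 3)·f(k+1) − (k + 5)·f(k) = 1.
d = 2 from the (1,1,0) case.
Solve for f: f(k) = k*(k + 7)/24 (degree 2 ≤ 2).
Certificate R = B(k−1)f/C = k*(k + 5)*(k + 7)/24 gives s_k = k*(-k - 7)/(12*(k + 3)*(k + 4)).
Check: Δs_k = -2/(k**3 + 12*k**2 + 47*k + 60). ✓

Yes. s_k = k*(-k - 7)/(12*(k + 3)*(k + 4)).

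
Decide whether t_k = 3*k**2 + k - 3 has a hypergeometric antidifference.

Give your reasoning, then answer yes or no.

Yes. s_k = k*(k**2 - k - 3).

r(k) = (k + 3*(k + 1)**2 - 2)/(3*k**2 + k - 3) after simplifying.
Normal form (A,B,C) = (1, 1, k**2 + k/3 - 1).
Key eq: (1)·f(k+1) = (1)·f(k) + (k**2 + k/3 - 1).
d = 3 from the (0,0,2) case.
Coefficient equations give f(k) = k*(k**2 - k - 3)/3.
Get s_k = R·t_k = k*(k**2 - k - 3) with R(k) = B(k−1)f(k)/C(k) = k*(k**2 - k - 3)/(3*k**2 + k - 3).
Δs = 3*k**2 + k - 3, as required.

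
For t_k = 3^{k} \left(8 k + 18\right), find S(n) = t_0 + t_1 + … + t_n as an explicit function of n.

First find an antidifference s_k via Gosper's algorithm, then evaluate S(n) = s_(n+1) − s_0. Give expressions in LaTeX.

S(n) = 12 \cdot 3^{n} n + 21 \cdot 3^{n} - 3

t_(k+1)/t_k = 3*(4*k + 13)/(4*k + 9).
So A=3 and B=1, with C=k + 9/4.
Need (3)·f(k+1) − (1)·f(k) = k + 9/4.
Bound: deg f ≤ 1.
Solve for f: f(k) = (4*k + 3)/8 (degree 1 ≤ 1).
R(k) = B(k−1)·f(k)/C(k) = (4*k + 3)/(2*(4*k + 9)); s_k = R·t_k = 3**k*(4*k + 3).
Δs = 3**k*(8*k + 18), as required.
Telescope: S(n) = s_(n+1) − s_(0) = 3**(n + 1)*(4*n + 7) − (3) = 12*3**n*n + 21*3**n - 3.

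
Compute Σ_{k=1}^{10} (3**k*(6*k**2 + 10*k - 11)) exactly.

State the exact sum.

Compute t_(k+1)/t_k: get 3*(6*k**2 + 22*k + 5)/(6*k**2 + 10*k - 11).
A = 3, B = 1, C = k**2 + 5*k/3 - 11/6.
Set up (3)·f(k+1) − (1)·f(k) − (k**2 + 5*k/3 - 11/6) = 0.
deg f ≤ 2 (via 0,0,2).
Solving with deg f ≤ 2: f(k) = (k - 2)*(3*k + 2)/6.
Certificate R = B(k−1)f/C = (k - 2)*(3*k + 2)/(6*k**2 + 10*k - 11) gives s_k = 3**k*(3*k**2 - 4*k - 4).
Δs = 3**k*(6*k**2 + 10*k - 11), as required.
Telescoping: Σ = s_(11) − s_(1) = 55801305 − (-15) = 55801320.

Σ = 55801320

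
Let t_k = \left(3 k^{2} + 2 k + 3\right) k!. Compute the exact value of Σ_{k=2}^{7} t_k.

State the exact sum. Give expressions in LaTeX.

Σ = 927350

Ratio r(k) = (k + 1)*(2*k + 3*(k + 1)**2 + 5)/(3*k**2 + 2*k + 3).
Factor: A=k + 1; B=1; C=k**2 + 2*k/3 + 1.
Set up (k + 1)·f(k+1) − (1)·f(k) − (k**2 + 2*k/3 + 1) = 0.
d = 1 from the (1,0,2) case.
Solve for f: f(k) = (3*k - 1)/3 (degree 1 ≤ 1).
So s_k = (B(k−1)f/C)·t_k = ((3*k - 1)/(3*k**2 + 2*k + 3))·t_k = (3*k - 1)*factorial(k).
Verify: (3*k**2 + 2*k + 3)*factorial(k) matches t_k.
Sum = s_(8) − s_(2); s_(8) = 927360, s_(2) = 10 ⇒ 927350.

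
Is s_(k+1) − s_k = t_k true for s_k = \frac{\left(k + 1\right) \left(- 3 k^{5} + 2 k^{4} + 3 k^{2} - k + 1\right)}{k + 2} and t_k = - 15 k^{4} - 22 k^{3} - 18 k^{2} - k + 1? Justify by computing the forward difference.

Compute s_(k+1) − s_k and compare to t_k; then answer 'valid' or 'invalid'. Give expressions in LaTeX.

s_(k+1) = -(k + 2)*(k + 3*(k + 1)**5 - 2*(k + 1)**4 - 3*(k + 1)**2)/(k + 3)
s_(k+1) − s_k = (-15*k**6 - 85*k**5 - 164*k**4 - 161*k**3 - 72*k**2 - k + 5)/(k**2 + 5*k + 6)
(s_(k+1) − s_k) − t_k = (12*k**5 + 54*k**4 + 62*k**3 + 40*k**2 - 1)/(k**2 + 5*k + 6)

Invalid: residual \frac{12 k^{5} + 54 k^{4} + 62 k^{3} + 40 k^{2} - 1}{k^{2} + 5 k + 6} ≠ 0.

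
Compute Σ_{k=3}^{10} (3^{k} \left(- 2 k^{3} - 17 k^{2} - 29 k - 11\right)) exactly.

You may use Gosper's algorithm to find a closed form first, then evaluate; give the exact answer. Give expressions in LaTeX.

Σ = -317800152

r(k) = 3*(2*k**3 + 23*k**2 + 69*k + 59)/(2*k**3 + 17*k**2 + 29*k + 11) after simplifying.
Gosper form: A/B · C(k+1)/C(k) with A=3, B=1, C=k**3 + 17*k**2/2 + 29*k/2 + 11/2.
Need (3)·f(k+1) − (1)·f(k) = k**3 + 17*k**2/2 + 29*k/2 + 11/2.
d = 3 from the (0,0,3) case.
Match coefficients ⇒ f(k) = (k**3 + 4*k**2 - 2*k + 1)/2.
So s_k = (B(k−1)f/C)·t_k = ((k**3 + 4*k**2 - 2*k + 1)/(2*k**3 + 17*k**2 + 29*k + 11))·t_k = 3**k*(-k**3 - 4*k**2 + 2*k - 1).
s_(k+1) − s_k = 3**k*(-2*k**3 - 17*k**2 - 29*k - 11) = t_k.
Telescoping: Σ = s_(11) − s_(3) = -317801718 − (-1566) = -317800152.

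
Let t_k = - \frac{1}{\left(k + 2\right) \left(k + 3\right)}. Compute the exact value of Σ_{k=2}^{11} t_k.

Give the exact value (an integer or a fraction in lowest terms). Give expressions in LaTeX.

The ratio is (k + 2)/(k + 4).
A = k + 2, B = k + 4, C = 1.
Set up (k + 2)·f(k+1) − (k + 3)·f(k) − (1) = 0.
Bound: deg f ≤ 1.
A polynomial solution: f(k) = k/2.
So s_k = (B(k−1)f/C)·t_k = (k*(k + 3)/2)·t_k = -k/(2*k + 4).
Verify: -1/(k**2 + 5*k + 6) matches t_k.
Sum = s_(12) − s_(2); s_(12) = -3/7, s_(2) = -1/4 ⇒ -5/28.

Σ = -5/28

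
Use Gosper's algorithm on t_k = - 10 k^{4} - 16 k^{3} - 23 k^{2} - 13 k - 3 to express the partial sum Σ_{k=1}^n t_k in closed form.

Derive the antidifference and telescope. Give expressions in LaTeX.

S(n) = n \left(- 2 n^{4} - 9 n^{3} - 19 n^{2} - 22 n - 13\right)

Step 1: r(k) = (10*k**4 + 56*k**3 + 131*k**2 + 147*k + 65)/(10*k**4 + 16*k**3 + 23*k**2 + 13*k + 3).
Normal form (A,B,C) = (1, 1, k**4 + 8*k**3/5 + 23*k**2/10 + 13*k/10 + 3/10).
Solve (1)·f(k+1) − (1)·f(k) = k**4 + 8*k**3/5 + 23*k**2/10 + 13*k/10 + 3/10.
Degrees (0,0,4) ⇒ d ≤ 5.
Coefficient equations give f(k) = k**2*(2*k**3 - k**2 + 3*k - 1)/10.
Then R = B(k−1)f/C = k**2*(2*k**3 - k**2 + 3*k - 1)/(10*k**4 + 16*k**3 + 23*k**2 + 13*k + 3), so s_k = R(k)·t_k = k**2*(-2*k**3 + k**2 - 3*k + 1).
s_(k+1) − s_k = -10*k**4 - 16*k**3 - 23*k**2 - 13*k - 3 = t_k.
Evaluate: s_(n+1) = -2*n**5 - 9*n**4 - 19*n**3 - 22*n**2 - 13*n - 3; subtract s_(1) = -3 ⇒ S(n) = n*(-2*n**4 - 9*n**3 - 19*n**2 - 22*n - 13).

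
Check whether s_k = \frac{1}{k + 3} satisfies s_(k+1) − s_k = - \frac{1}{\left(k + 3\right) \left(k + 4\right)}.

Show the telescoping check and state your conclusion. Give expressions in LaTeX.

valid (s_(k+1) − s_k reduces to t_k)

s_(k+1) = 1/(k + 4)
s_(k+1) − s_k = -1/((k + 3)*(k + 4))
(s_(k+1) − s_k) − t_k = 0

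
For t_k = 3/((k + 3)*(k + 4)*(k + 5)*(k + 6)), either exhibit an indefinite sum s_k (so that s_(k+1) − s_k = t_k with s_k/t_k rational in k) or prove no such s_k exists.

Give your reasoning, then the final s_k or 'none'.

s_k = k*(k**2 + 12*k + 47)/(60*(k + 3)*(k + 4)*(k + 5))

t_(k+1)/t_k = (k + 3)/(k + 7).
Factor: A=k + 3; B=k + 7; C=1.
Solve (k + 3)·f(k+1) − (k + 6)·f(k) = 1.
d = 3 from the (1,1,0) case.
Coefficient equations give f(k) = k*(k**2 + 12*k + 47)/180.
R(k) = B(k−1)·f(k)/C(k) = k*(k + 6)*(k**2 + 12*k + 47)/180; s_k = R·t_k = k*(k**2 + 12*k + 47)/(60*(k + 3)*(k + 4)*(k + 5)).
Check: Δs_k = 3/(k**4 + 18*k**3 + 119*k**2 + 342*k + 360). ✓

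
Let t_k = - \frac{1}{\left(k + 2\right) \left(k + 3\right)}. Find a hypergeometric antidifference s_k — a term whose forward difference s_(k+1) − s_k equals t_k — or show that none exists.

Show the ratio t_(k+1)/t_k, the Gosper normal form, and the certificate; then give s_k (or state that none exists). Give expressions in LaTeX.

Ratio r(k) = (k + 2)/(k + 4).
A = k + 2, B = k + 4, C = 1.
Key eq: (k + 2)·f(k+1) = (k + 3)·f(k) + (1).
deg f ≤ 1 (via 1,1,0).
Coefficient equations give f(k) = k/2.
Then R = B(k−1)f/C = k*(k + 3)/2, so s_k = R(k)·t_k = -k/(2*k + 4).
Δs = -1/(k**2 + 5*k + 6), as required.

s_k = - \frac{k}{2 k + 4}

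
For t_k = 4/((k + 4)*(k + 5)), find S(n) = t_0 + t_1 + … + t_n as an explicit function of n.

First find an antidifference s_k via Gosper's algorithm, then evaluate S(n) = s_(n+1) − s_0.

S(n) = (n + 1)/(n + 5)

Step 1: r(k) = (k + 4)/(k + 6).
Normal form (A,B,C) = (k + 4, k + 6, 1).
Key eq: (k + 4)·f(k+1) = (k + 5)·f(k) + (1).
Bound: deg f ≤ 1.
Solving with deg f ≤ 1: f(k) = k/4.
So s_k = (B(k−1)f/C)·t_k = (k*(k + 5)/4)·t_k = k/(k + 4).
Verify: 4/(k**2 + 9*k + 20) matches t_k.
Σ_(k=0)^n t_k = s_(n+1) − s_(0) = ((n + 1)/(n + 5)) − (0), i.e. (n + 1)/(n + 5).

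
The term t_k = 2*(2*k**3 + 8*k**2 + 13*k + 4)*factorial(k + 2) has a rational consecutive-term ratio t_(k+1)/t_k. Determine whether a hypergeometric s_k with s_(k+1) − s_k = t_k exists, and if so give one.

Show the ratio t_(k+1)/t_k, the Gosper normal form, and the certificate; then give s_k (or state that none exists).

s_k = 2*(2*k**2 - 1)*factorial(k + 2)

Compute t_(k+1)/t_k: get (2*k**4 + 20*k**3 + 77*k**2 + 132*k + 81)/(2*k**3 + 8*k**2 + 13*k + 4).
Gosper form: A/B · C(k+1)/C(k) with A=k + 3, B=1, C=k**3 + 4*k**2 + 13*k/2 + 2.
Solve (k + 3)·f(k+1) − (1)·f(k) = k**3 + 4*k**2 + 13*k/2 + 2.
deg f ≤ 2 (via 1,0,3).
Solve for f: f(k) = (2*k**2 - 1)/2 (degree 2 ≤ 2).
Then R = B(k−1)f/C = (2*k**2 - 1)/(2*k**3 + 8*k**2 + 13*k + 4), so s_k = R(k)·t_k = 2*(2*k**2 - 1)*factorial(k + 2).
Δs = 2*(2*k**3 + 8*k**2 + 13*k + 4)*factorial(k + 2), as required.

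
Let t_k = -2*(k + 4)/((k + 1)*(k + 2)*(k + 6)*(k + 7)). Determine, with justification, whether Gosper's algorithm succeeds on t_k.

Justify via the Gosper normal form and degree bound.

The ratio is (k + 1)*(k + 5)*(k + 6)/((k + 3)*(k + 4)*(k + 8)).
A = k + 1, B = k + 8, C = k**4 + 16*k**3 + 95*k**2 + 248*k + 240.
Key eq: (k + 1)·f(k+1) = (k + 7)·f(k) + (k**4 + 16*k**3 + 95*k**2 + 248*k + 240).
deg f ≤ 6 (via 1,1,4).
A polynomial solution: f(k) = k*(k + 2)*(k + 3)*(k + 4)*(k + 5)*(k + 7)/12.
Get s_k = R·t_k = k*(-k - 7)/(6*(k**2 + 7*k + 6)) with R(k) = B(k−1)f(k)/C(k) = k*(k + 2)*(k + 7)**2/(12*(k + 4)).
Verify: 2*(-k - 4)/(k**4 + 16*k**3 + 83*k**2 + 152*k + 84) matches t_k.

Yes. s_k = k*(-k - 7)/(6*(k**2 + 7*k + 6)).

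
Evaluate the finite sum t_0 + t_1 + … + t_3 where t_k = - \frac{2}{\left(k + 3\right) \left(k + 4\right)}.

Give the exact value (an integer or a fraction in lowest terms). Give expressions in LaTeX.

Σ = -8/21

r(k) = (k + 3)/(k + 5) after simplifying.
Factor: A=k + 3; B=k + 5; C=1.
Set up (k + 3)·f(k+1) − (k + 4)·f(k) − (1) = 0.
deg f ≤ 1 (via 1,1,0).
Match coefficients ⇒ f(k) = k/3.
Then R = B(k−1)f/C = k*(k + 4)/3, so s_k = R(k)·t_k = -2*k/(3*k + 9).
Δs = -2/(k**2 + 7*k + 12), as required.
Σ_(k=0)^(3) t_k = s_(4) − s_(0) = -8/21 − (0) = -8/21.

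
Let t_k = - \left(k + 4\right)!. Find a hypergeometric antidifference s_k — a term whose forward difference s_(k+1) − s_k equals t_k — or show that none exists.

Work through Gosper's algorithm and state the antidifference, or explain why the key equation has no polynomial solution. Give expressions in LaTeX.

none — t_k is not Gosper-summable

t_(k+1)/t_k = k + 5.
Factor: A=k + 5; B=1; C=1.
Need (k + 5)·f(k+1) − (1)·f(k) = 1.
Bound: deg f ≤ -1.
d = -1 < 0 ⇒ no nonzero polynomial f; not summable.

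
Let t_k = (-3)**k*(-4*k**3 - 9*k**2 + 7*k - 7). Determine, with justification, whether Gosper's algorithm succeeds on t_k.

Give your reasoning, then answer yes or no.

Yes. s_k = (-3)**k*(k**3 - 4*k + 4).

Ratio r(k) = 3*(7*k - 4*(k + 1)**3 - 9*(k + 1)**2)/(4*k**3 + 9*k**2 - 7*k + 7).
A = -3, B = 1, C = k**3 + 9*k**2/4 - 7*k/4 + 7/4.
f must satisfy (-3)·f(k+1) − (1)·f(k) = k**3 + 9*k**2/4 - 7*k/4 + 7/4.
Bound: deg f ≤ 3.
Coefficient equations give f(k) = -(k**3 - 4*k + 4)/4.
Get s_k = R·t_k = (-3)**k*(k**3 - 4*k + 4) with R(k) = B(k−1)f(k)/C(k) = -(k**3 - 4*k + 4)/(4*k**3 + 9*k**2 - 7*k + 7).
Verify: (-3)**k*(-k**3 + 16*k - 3*(k + 1)**3 - 4) matches t_k.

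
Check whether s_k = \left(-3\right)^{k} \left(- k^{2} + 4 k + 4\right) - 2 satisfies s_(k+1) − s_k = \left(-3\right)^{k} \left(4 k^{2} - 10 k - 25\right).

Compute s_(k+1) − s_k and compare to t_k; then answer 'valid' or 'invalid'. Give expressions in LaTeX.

Valid: the claim telescopes to t_k.

s_(k+1) = (-3)**(k + 1)*(4*k - (k + 1)**2 + 8) - 2
s_(k+1) − s_k = (-3)**k*(4*k**2 - 10*k - 25)
(s_(k+1) − s_k) − t_k = 0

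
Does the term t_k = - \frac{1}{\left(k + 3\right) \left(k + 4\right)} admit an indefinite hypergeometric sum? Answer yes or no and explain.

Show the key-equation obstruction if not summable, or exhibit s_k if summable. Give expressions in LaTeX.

Yes. s_k = - \frac{k}{3 k + 9}.

Ratio r(k) = (k + 3)/(k + 5).
Factor: A=k + 3; B=k + 5; C=1.
Need (k + 3)·f(k+1) − (k + 4)·f(k) = 1.
Degrees (1,1,0) ⇒ d ≤ 1.
A polynomial solution: f(k) = k/3.
Certificate R = B(k−1)f/C = k*(k + 4)/3 gives s_k = -k/(3*k + 9).
Δs = -1/(k**2 + 7*k + 12), as required.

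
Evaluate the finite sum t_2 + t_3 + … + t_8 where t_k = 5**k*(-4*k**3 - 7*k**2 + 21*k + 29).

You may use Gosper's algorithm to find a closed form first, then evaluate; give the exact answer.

Σ = -1035156475

Ratio r(k) = 5*(4*k**3 + 19*k**2 + 5*k - 39)/(4*k**3 + 7*k**2 - 21*k - 29).
Factor: A=5; B=1; C=k**3 + 7*k**2/4 - 21*k/4 - 29/4.
f must satisfy (5)·f(k+1) − (1)·f(k) = k**3 + 7*k**2/4 - 21*k/4 - 29/4.
deg f ≤ 3 (via 0,0,3).
A polynomial solution: f(k) = (k + 1)*(k**2 - 3*k - 1)/4.
Get s_k = R·t_k = 5**k*(-k**3 + 2*k**2 + 4*k + 1) with R(k) = B(k−1)f(k)/C(k) = (k + 1)*(k**2 - 3*k - 1)/(4*k**3 + 7*k**2 - 21*k - 29).
Check: Δs_k = 5**k*(-4*k**3 - 7*k**2 + 21*k + 29). ✓
Evaluate s at k=9 and k=2: -1035156250 and 225; difference -1035156475.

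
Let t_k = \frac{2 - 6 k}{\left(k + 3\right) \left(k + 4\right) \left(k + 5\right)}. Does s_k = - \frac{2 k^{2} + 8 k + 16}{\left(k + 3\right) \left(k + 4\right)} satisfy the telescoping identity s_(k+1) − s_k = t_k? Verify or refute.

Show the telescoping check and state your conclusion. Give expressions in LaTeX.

s_(k+1) = 2*(-4*k - (k + 1)**2 - 12)/((k + 4)*(k + 5))
s_(k+1) − s_k = 2*(1 - 3*k)/(k**3 + 12*k**2 + 47*k + 60)
(s_(k+1) − s_k) − t_k = 0

Valid — Δs_k = t_k.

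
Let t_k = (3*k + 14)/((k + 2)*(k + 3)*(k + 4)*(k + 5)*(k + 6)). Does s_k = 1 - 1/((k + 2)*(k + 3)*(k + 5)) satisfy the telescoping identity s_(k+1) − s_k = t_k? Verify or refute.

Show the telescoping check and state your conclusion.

s_(k+1) = 1 - 1/((k + 3)*(k + 4)*(k + 6))
s_(k+1) − s_k = (3*k + 14)/(k**5 + 20*k**4 + 155*k**3 + 580*k**2 + 1044*k + 720)
(s_(k+1) − s_k) − t_k = 0

Valid: the claim telescopes to t_k.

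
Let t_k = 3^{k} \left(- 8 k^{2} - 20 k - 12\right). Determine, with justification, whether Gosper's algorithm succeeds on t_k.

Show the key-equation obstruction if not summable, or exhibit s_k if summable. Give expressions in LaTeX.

Step 1: r(k) = 3*(2*k**2 + 9*k + 10)/(2*k**2 + 5*k + 3).
So A=3 and B=1, with C=k**2 + 5*k/2 + 3/2.
f must satisfy (3)·f(k+1) − (1)·f(k) = k**2 + 5*k/2 + 3/2.
From deg A=0, deg B=0, deg C=2: d=2.
Match coefficients ⇒ f(k) = (4*k**2 - 2*k + 3)/8.
Get s_k = R·t_k = 3**k*(-4*k**2 + 2*k - 3) with R(k) = B(k−1)f(k)/C(k) = (4*k**2 - 2*k + 3)/(4*(k + 1)*(2*k + 3)).
Check: Δs_k = 4*3**k*(k**2 + k - 3*(k + 1)**2). ✓

Yes. s_k = 3^{k} \left(- 4 k^{2} + 2 k - 3\right).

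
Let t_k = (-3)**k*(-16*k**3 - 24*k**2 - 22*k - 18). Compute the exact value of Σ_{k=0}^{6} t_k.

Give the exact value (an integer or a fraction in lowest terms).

The ratio is 3*(-8*k**3 - 36*k**2 - 59*k - 40)/(8*k**3 + 12*k**2 + 11*k + 9).
So A=-3 and B=1, with C=k**3 + 3*k**2/2 + 11*k/8 + 9/8.
Key eq: (-3)·f(k+1) = (1)·f(k) + (k**3 + 3*k**2/2 + 11*k/8 + 9/8).
d = 3 from the (0,0,3) case.
Match coefficients ⇒ f(k) = -(4*k**3 - 3*k**2 + k + 3)/16.
Then R = B(k−1)f/C = -(4*k**3 - 3*k**2 + k + 3)/(2*(8*k**3 + 12*k**2 + 11*k + 9)), so s_k = R(k)·t_k = (-3)**k*(4*k**3 - 3*k**2 + k + 3).
Δs = (-3)**k*(-16*k**3 - 24*k**2 - 22*k - 18), as required.
Σ_(k=0)^(6) t_k = s_(7) − s_(0) = -2700945 − (3) = -2700948.

Σ = -2700948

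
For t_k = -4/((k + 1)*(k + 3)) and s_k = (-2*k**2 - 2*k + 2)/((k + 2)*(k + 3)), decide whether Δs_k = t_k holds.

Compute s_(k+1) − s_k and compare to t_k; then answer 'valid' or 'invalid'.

Invalid: residual 4*(-k**2 + k + 5)/(k**4 + 10*k**3 + 35*k**2 + 50*k + 24) ≠ 0.

s_(k+1) = 2*(-k - (k + 1)**2)/((k + 3)*(k + 4))
s_(k+1) − s_k = 4*(-2*k - 3)/(k**3 + 9*k**2 + 26*k + 24)
(s_(k+1) − s_k) − t_k = 4*(-k**2 + k + 5)/(k**4 + 10*k**3 + 35*k**2 + 50*k + 24)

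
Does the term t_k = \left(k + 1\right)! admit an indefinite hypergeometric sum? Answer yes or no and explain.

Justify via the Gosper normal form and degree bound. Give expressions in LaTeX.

Step 1: r(k) = k + 2.
Normal form (A,B,C) = (k + 2, 1, 1).
Set up (k + 2)·f(k+1) − (1)·f(k) − (1) = 0.
From deg A=1, deg B=0, deg C=0: d=-1.
Bound -1 < 0, so the key equation has no polynomial solution.

No. Not Gosper-summable.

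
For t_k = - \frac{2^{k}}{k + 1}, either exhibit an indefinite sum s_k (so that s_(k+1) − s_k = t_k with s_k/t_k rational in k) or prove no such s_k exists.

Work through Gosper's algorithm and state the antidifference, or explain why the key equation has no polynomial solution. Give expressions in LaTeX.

no hypergeometric antidifference exists

Compute t_(k+1)/t_k: get 2*(k + 1)/(k + 2).
Take A(k)=2*k + 2, B(k)=k + 2, C(k)=1.
Key eq: (2*k + 2)·f(k+1) = (k + 1)·f(k) + (1).
Bound: deg f ≤ -1.
deg f ≤ -1 is impossible — no certificate.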